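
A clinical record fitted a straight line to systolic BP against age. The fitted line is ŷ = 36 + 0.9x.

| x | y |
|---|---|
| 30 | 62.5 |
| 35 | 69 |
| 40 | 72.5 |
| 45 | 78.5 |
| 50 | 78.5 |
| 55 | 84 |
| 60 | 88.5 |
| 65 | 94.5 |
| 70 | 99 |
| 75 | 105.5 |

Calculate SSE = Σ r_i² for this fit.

SSE = 21.5

x=30: ŷ = 36 + 0.9·30 = 63; r = 62.5 − 63 = -0.5
x=35: ŷ = 36 + 0.9·35 = 67.5; r = 69 − 67.5 = 1.5
x=40: ŷ = 36 + 0.9·40 = 72; r = 72.5 − 72 = 0.5
x=45: ŷ = 36 + 0.9·45 = 76.5; r = 78.5 − 76.5 = 2
x=50: ŷ = 36 + 0.9·50 = 81; r = 78.5 − 81 = -2.5
x=55: ŷ = 36 + 0.9·55 = 85.5; r = 84 − 85.5 = -1.5
x=60: ŷ = 36 + 0.9·60 = 90; r = 88.5 − 90 = -1.5
x=65: ŷ = 36 + 0.9·65 = 94.5; r = 94.5 − 94.5 = 0
x=70: ŷ = 36 + 0.9·70 = 99; r = 99 − 99 = 0
x=75: ŷ = 36 + 0.9·75 = 103.5; r = 105.5 − 103.5 = 2
SSE = 0.25 + 2.25 + 0.25 + 4 + 6.25 + 2.25 + 2.25 + 0 + 0 + 4 = 21.5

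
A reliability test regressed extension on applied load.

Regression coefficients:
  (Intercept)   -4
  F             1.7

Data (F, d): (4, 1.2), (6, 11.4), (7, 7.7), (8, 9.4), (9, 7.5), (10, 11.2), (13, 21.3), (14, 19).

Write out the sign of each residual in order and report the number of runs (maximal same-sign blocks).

5 runs

F=4: ŷ = -4 + 1.7·4 = 2.8; e = 1.2 − 2.8 = -1.6
F=6: ŷ = -4 + 1.7·6 = 6.2; e = 11.4 − 6.2 = 5.2
F=7: ŷ = -4 + 1.7·7 = 7.9; e = 7.7 − 7.9 = -0.2
F=8: ŷ = -4 + 1.7·8 = 9.6; e = 9.4 − 9.6 = -0.2
F=9: ŷ = -4 + 1.7·9 = 11.3; e = 7.5 − 11.3 = -3.8
F=10: ŷ = -4 + 1.7·10 = 13; e = 11.2 − 13 = -1.8
F=13: ŷ = -4 + 1.7·13 = 18.1; e = 21.3 − 18.1 = 3.2
F=14: ŷ = -4 + 1.7·14 = 19.8; e = 19 − 19.8 = -0.8
Signs: − + − − − − + −
Runs: −×1, +×1, −×4, +×1, −×1 → 5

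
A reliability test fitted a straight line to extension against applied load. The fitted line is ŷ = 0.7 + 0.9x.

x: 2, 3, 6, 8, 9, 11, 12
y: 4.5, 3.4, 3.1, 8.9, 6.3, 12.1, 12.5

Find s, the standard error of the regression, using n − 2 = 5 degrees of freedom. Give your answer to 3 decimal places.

s = 2.168

x=2: ŷ = 0.7 + 0.9·2 = 2.5; e = 4.5 − 2.5 = 2
x=3: ŷ = 0.7 + 0.9·3 = 3.4; e = 3.4 − 3.4 = 0
x=6: ŷ = 0.7 + 0.9·6 = 6.1; e = 3.1 − 6.1 = -3
x=8: ŷ = 0.7 + 0.9·8 = 7.9; e = 8.9 − 7.9 = 1
x=9: ŷ = 0.7 + 0.9·9 = 8.8; e = 6.3 − 8.8 = -2.5
x=11: ŷ = 0.7 + 0.9·11 = 10.6; e = 12.1 − 10.6 = 1.5
x=12: ŷ = 0.7 + 0.9·12 = 11.5; e = 12.5 − 11.5 = 1
SSE = 4 + 0 + 9 + 1 + 6.25 + 2.25 + 1 = 23.5
s = √(23.5/5) = √4.7 ≈ 2.168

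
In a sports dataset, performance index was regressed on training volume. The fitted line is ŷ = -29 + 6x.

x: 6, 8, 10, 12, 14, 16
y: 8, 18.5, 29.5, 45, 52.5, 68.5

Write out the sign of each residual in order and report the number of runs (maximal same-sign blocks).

5 runs

x=6: ŷ = -29 + 6·6 = 7; r = 8 − 7 = 1
x=8: ŷ = -29 + 6·8 = 19; r = 18.5 − 19 = -0.5
x=10: ŷ = -29 + 6·10 = 31; r = 29.5 − 31 = -1.5
x=12: ŷ = -29 + 6·12 = 43; r = 45 − 43 = 2
x=14: ŷ = -29 + 6·14 = 55; r = 52.5 − 55 = -2.5
x=16: ŷ = -29 + 6·16 = 67; r = 68.5 − 67 = 1.5
Signs: + − − + − +
Runs: +×1, −×2, +×1, −×1, +×1 → 5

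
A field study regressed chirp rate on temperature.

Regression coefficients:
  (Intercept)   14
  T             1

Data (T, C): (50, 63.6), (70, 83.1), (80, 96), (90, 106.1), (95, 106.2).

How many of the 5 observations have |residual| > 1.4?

T=50: ŷ = 14 + 50 = 64; e = 63.6 − 64 = -0.4
T=70: ŷ = 14 + 70 = 84; e = 83.1 − 84 = -0.9
T=80: ŷ = 14 + 80 = 94; e = 96 − 94 = 2
T=90: ŷ = 14 + 90 = 104; e = 106.1 − 104 = 2.1
T=95: ŷ = 14 + 95 = 109; e = 106.2 − 109 = -2.8
|e| > 1.4: T=80 (|e|=2), T=90 (|e|=2.1), T=95 (|e|=2.8) → 3

3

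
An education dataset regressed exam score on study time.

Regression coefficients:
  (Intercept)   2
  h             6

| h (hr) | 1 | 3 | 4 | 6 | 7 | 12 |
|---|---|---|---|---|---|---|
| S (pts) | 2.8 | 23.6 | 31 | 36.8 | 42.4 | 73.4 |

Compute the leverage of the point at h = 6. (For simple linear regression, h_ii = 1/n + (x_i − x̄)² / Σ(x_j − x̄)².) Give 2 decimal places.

h̄ = (1 + 3 + 4 + 6 + 7 + 12)/6 = 5.5
Σ(h − h̄)² = 20.25 + 6.25 + 2.25 + 0.25 + 2.25 + 42.25 = 73.5
h = 1/6 + (0.5)²/73.5 = 0.166667 + 0.00340136 = 0.17

h = 0.17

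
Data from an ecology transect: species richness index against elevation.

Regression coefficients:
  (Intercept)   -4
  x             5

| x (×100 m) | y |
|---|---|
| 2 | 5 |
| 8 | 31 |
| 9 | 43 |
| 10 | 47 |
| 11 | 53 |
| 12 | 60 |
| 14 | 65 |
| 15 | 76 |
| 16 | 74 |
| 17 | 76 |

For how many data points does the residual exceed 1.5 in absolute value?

7

x=2: ŷ = -4 + 5·2 = 6; e = 5 − 6 = -1
x=8: ŷ = -4 + 5·8 = 36; e = 31 − 36 = -5
x=9: ŷ = -4 + 5·9 = 41; e = 43 − 41 = 2
x=10: ŷ = -4 + 5·10 = 46; e = 47 − 46 = 1
x=11: ŷ = -4 + 5·11 = 51; e = 53 − 51 = 2
x=12: ŷ = -4 + 5·12 = 56; e = 60 − 56 = 4
x=14: ŷ = -4 + 5·14 = 66; e = 65 − 66 = -1
x=15: ŷ = -4 + 5·15 = 71; e = 76 − 71 = 5
x=16: ŷ = -4 + 5·16 = 76; e = 74 − 76 = -2
x=17: ŷ = -4 + 5·17 = 81; e = 76 − 81 = -5
|e| > 1.5: x=8 (|e|=5), x=9 (|e|=2), x=11 (|e|=2), x=12 (|e|=4), x=15 (|e|=5), x=16 (|e|=2), x=17 (|e|=5) → 7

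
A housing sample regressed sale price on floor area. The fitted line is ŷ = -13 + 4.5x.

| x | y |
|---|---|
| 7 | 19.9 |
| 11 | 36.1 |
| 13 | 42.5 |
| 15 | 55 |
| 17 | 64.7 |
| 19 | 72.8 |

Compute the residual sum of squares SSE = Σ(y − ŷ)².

x=7: ŷ = -13 + 4.5·7 = 18.5; e = 19.9 − 18.5 = 1.4
x=11: ŷ = -13 + 4.5·11 = 36.5; e = 36.1 − 36.5 = -0.4
x=13: ŷ = -13 + 4.5·13 = 45.5; e = 42.5 − 45.5 = -3
x=15: ŷ = -13 + 4.5·15 = 54.5; e = 55 − 54.5 = 0.5
x=17: ŷ = -13 + 4.5·17 = 63.5; e = 64.7 − 63.5 = 1.2
x=19: ŷ = -13 + 4.5·19 = 72.5; e = 72.8 − 72.5 = 0.3
SSE = 1.96 + 0.16 + 9 + 0.25 + 1.44 + 0.09 = 12.9

SSE = 12.9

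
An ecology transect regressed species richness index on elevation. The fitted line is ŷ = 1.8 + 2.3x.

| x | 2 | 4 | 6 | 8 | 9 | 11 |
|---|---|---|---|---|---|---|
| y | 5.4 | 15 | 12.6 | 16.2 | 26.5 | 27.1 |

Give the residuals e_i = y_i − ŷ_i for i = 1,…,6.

-1, 4, -3, -4, 4, 0

x=2: ŷ = 1.8 + 2.3·2 = 6.4; e = 5.4 − 6.4 = -1
x=4: ŷ = 1.8 + 2.3·4 = 11; e = 15 − 11 = 4
x=6: ŷ = 1.8 + 2.3·6 = 15.6; e = 12.6 − 15.6 = -3
x=8: ŷ = 1.8 + 2.3·8 = 20.2; e = 16.2 − 20.2 = -4
x=9: ŷ = 1.8 + 2.3·9 = 22.5; e = 26.5 − 22.5 = 4
x=11: ŷ = 1.8 + 2.3·11 = 27.1; e = 27.1 − 27.1 = 0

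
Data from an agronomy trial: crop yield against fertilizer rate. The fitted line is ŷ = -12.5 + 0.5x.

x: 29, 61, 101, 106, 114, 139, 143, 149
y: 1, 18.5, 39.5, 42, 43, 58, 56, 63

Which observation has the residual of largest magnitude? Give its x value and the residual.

x=29: ŷ = -12.5 + 0.5·29 = 2; e = 1 − 2 = -1
x=61: ŷ = -12.5 + 0.5·61 = 18; e = 18.5 − 18 = 0.5
x=101: ŷ = -12.5 + 0.5·101 = 38; e = 39.5 − 38 = 1.5
x=106: ŷ = -12.5 + 0.5·106 = 40.5; e = 42 − 40.5 = 1.5
x=114: ŷ = -12.5 + 0.5·114 = 44.5; e = 43 − 44.5 = -1.5
x=139: ŷ = -12.5 + 0.5·139 = 57; e = 58 − 57 = 1
x=143: ŷ = -12.5 + 0.5·143 = 59; e = 56 − 59 = -3
x=149: ŷ = -12.5 + 0.5·149 = 62; e = 63 − 62 = 1
Largest |e| is 3 at x = 143, residual -3.

x = 143, e = -3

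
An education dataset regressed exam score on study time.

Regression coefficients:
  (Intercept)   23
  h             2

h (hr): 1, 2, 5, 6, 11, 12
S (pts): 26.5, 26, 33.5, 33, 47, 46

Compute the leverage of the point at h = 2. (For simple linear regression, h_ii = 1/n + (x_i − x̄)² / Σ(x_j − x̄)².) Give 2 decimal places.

h̄ = (1 + 2 + 5 + 6 + 11 + 12)/6 = 6.16667
Σ(h − h̄)² = 26.6944 + 17.3611 + 1.36111 + 0.0277778 + 23.3611 + 34.0278 = 102.833
h = 1/6 + (-4.16667)²/102.833 = 0.166667 + 0.168828 = 0.34

h = 0.34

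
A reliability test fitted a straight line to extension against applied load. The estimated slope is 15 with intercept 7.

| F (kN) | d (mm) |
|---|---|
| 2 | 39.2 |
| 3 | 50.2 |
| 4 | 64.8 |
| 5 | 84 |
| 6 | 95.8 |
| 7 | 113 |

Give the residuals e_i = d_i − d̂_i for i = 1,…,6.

F=2: d̂ = 7 + 15·2 = 37; e = 39.2 − 37 = 2.2
F=3: d̂ = 7 + 15·3 = 52; e = 50.2 − 52 = -1.8
F=4: d̂ = 7 + 15·4 = 67; e = 64.8 − 67 = -2.2
F=5: d̂ = 7 + 15·5 = 82; e = 84 − 82 = 2
F=6: d̂ = 7 + 15·6 = 97; e = 95.8 − 97 = -1.2
F=7: d̂ = 7 + 15·7 = 112; e = 113 − 112 = 1

2.2, -1.8, -2.2, 2, -1.2, 1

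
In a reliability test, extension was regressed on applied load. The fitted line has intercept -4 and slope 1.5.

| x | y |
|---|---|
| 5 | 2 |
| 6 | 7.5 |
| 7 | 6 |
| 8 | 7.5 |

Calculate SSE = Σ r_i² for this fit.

x=5: ŷ = -4 + 1.5·5 = 3.5; r = 2 − 3.5 = -1.5
x=6: ŷ = -4 + 1.5·6 = 5; r = 7.5 − 5 = 2.5
x=7: ŷ = -4 + 1.5·7 = 6.5; r = 6 − 6.5 = -0.5
x=8: ŷ = -4 + 1.5·8 = 8; r = 7.5 − 8 = -0.5
SSE = 2.25 + 6.25 + 0.25 + 0.25 = 9

SSE = 9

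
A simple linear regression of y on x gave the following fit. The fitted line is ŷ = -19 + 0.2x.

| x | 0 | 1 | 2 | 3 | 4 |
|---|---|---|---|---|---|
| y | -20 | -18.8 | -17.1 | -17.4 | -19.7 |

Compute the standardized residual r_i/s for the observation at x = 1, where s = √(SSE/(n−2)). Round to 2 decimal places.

0.00

x=0: ŷ = -19 + 0.2·0 = -19; r = -20 − (-19) = -1
x=1: ŷ = -19 + 0.2·1 = -18.8; r = -18.8 − (-18.8) = 0
x=2: ŷ = -19 + 0.2·2 = -18.6; r = -17.1 − (-18.6) = 1.5
x=3: ŷ = -19 + 0.2·3 = -18.4; r = -17.4 − (-18.4) = 1
x=4: ŷ = -19 + 0.2·4 = -18.2; r = -19.7 − (-18.2) = -1.5
SSE = 1 + 0 + 2.25 + 1 + 2.25 = 6.5
s = √(6.5/3) = 1.47196
r/s = 0 / 1.47196 = 0.00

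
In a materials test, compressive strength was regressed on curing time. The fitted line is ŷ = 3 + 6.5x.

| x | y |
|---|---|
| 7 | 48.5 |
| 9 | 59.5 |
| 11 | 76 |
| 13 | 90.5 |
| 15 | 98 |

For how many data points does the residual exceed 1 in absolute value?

x=7: ŷ = 3 + 6.5·7 = 48.5; e = 48.5 − 48.5 = 0
x=9: ŷ = 3 + 6.5·9 = 61.5; e = 59.5 − 61.5 = -2
x=11: ŷ = 3 + 6.5·11 = 74.5; e = 76 − 74.5 = 1.5
x=13: ŷ = 3 + 6.5·13 = 87.5; e = 90.5 − 87.5 = 3
x=15: ŷ = 3 + 6.5·15 = 100.5; e = 98 − 100.5 = -2.5
|e| > 1: x=9 (|e|=2), x=11 (|e|=1.5), x=13 (|e|=3), x=15 (|e|=2.5) → 4

4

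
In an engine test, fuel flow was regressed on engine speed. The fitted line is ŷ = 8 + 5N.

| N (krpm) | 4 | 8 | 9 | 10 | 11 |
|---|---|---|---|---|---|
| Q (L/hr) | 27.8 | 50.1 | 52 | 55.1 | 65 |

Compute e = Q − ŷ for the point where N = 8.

ŷ = 8 + 5·8 = 48
e = 50.1 − 48 = 2.1

e = 2.1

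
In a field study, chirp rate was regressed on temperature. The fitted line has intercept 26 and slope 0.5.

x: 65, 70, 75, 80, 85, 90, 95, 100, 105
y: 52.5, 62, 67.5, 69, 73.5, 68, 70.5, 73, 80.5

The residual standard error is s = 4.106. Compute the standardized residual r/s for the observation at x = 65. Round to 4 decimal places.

-1.4613

ŷ = 26 + 0.5·65 = 58.5
r = 52.5 − 58.5 = -6
r/s = -6 / 4.106 = -1.4613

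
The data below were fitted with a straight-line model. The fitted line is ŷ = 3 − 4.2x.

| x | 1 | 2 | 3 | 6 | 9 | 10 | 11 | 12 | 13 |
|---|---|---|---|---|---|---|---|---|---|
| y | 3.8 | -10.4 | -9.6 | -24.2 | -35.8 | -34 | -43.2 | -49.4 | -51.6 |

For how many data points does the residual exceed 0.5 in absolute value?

6

x=1: ŷ = 3 − 4.2·1 = -1.2; e = 3.8 − (-1.2) = 5
x=2: ŷ = 3 − 4.2·2 = -5.4; e = -10.4 − (-5.4) = -5
x=3: ŷ = 3 − 4.2·3 = -9.6; e = -9.6 − (-9.6) = 0
x=6: ŷ = 3 − 4.2·6 = -22.2; e = -24.2 − (-22.2) = -2
x=9: ŷ = 3 − 4.2·9 = -34.8; e = -35.8 − (-34.8) = -1
x=10: ŷ = 3 − 4.2·10 = -39; e = -34 − (-39) = 5
x=11: ŷ = 3 − 4.2·11 = -43.2; e = -43.2 − (-43.2) = 0
x=12: ŷ = 3 − 4.2·12 = -47.4; e = -49.4 − (-47.4) = -2
x=13: ŷ = 3 − 4.2·13 = -51.6; e = -51.6 − (-51.6) = 0
|e| > 0.5: x=1 (|e|=5), x=2 (|e|=5), x=6 (|e|=2), x=9 (|e|=1), x=10 (|e|=5), x=12 (|e|=2) → 6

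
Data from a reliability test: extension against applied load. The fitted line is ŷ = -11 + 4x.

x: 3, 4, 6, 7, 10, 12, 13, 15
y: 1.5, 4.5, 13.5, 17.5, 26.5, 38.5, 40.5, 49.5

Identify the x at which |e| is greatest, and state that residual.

x = 10, e = -2.5

x=3: ŷ = -11 + 4·3 = 1; e = 1.5 − 1 = 0.5
x=4: ŷ = -11 + 4·4 = 5; e = 4.5 − 5 = -0.5
x=6: ŷ = -11 + 4·6 = 13; e = 13.5 − 13 = 0.5
x=7: ŷ = -11 + 4·7 = 17; e = 17.5 − 17 = 0.5
x=10: ŷ = -11 + 4·10 = 29; e = 26.5 − 29 = -2.5
x=12: ŷ = -11 + 4·12 = 37; e = 38.5 − 37 = 1.5
x=13: ŷ = -11 + 4·13 = 41; e = 40.5 − 41 = -0.5
x=15: ŷ = -11 + 4·15 = 49; e = 49.5 − 49 = 0.5
Largest |e| is 2.5 at x = 10, residual -2.5.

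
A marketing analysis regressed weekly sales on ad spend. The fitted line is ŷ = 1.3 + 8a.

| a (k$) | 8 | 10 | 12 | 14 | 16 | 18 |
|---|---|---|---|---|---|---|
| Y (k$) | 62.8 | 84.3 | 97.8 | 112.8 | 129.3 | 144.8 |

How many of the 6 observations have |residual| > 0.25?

a=8: ŷ = 1.3 + 8·8 = 65.3; e = 62.8 − 65.3 = -2.5
a=10: ŷ = 1.3 + 8·10 = 81.3; e = 84.3 − 81.3 = 3
a=12: ŷ = 1.3 + 8·12 = 97.3; e = 97.8 − 97.3 = 0.5
a=14: ŷ = 1.3 + 8·14 = 113.3; e = 112.8 − 113.3 = -0.5
a=16: ŷ = 1.3 + 8·16 = 129.3; e = 129.3 − 129.3 = 0
a=18: ŷ = 1.3 + 8·18 = 145.3; e = 144.8 − 145.3 = -0.5
|e| > 0.25: a=8 (|e|=2.5), a=10 (|e|=3), a=12 (|e|=0.5), a=14 (|e|=0.5), a=18 (|e|=0.5) → 5

5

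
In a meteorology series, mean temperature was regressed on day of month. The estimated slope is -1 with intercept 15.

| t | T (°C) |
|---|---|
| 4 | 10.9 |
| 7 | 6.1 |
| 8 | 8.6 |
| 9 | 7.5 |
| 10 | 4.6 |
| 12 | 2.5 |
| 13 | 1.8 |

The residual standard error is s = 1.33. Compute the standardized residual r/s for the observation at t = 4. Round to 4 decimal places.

-0.0752

T̂ = 15 − 4 = 11
r = 10.9 − 11 = -0.1
r/s = -0.1 / 1.33 = -0.0752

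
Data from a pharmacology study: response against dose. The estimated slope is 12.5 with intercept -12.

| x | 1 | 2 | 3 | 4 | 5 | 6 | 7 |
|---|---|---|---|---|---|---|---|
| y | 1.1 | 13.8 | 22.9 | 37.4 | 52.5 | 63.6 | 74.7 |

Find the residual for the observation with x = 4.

ŷ = -12 + 12.5·4 = 38
r = 37.4 − 38 = -0.6

r = -0.6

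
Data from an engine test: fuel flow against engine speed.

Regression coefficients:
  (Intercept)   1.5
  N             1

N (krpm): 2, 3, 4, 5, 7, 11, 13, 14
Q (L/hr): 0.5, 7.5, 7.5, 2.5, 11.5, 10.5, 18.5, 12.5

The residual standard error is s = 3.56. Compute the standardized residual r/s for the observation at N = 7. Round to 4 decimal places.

0.8427

Q̂ = 1.5 + 7 = 8.5
r = 11.5 − 8.5 = 3
r/s = 3 / 3.56 = 0.8427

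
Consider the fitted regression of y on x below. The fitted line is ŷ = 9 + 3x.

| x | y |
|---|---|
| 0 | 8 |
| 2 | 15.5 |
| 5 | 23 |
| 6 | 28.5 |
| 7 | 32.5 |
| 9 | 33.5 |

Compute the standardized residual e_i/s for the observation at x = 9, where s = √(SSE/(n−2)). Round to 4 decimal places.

x=0: ŷ = 9 + 3·0 = 9; e = 8 − 9 = -1
x=2: ŷ = 9 + 3·2 = 15; e = 15.5 − 15 = 0.5
x=5: ŷ = 9 + 3·5 = 24; e = 23 − 24 = -1
x=6: ŷ = 9 + 3·6 = 27; e = 28.5 − 27 = 1.5
x=7: ŷ = 9 + 3·7 = 30; e = 32.5 − 30 = 2.5
x=9: ŷ = 9 + 3·9 = 36; e = 33.5 − 36 = -2.5
SSE = 1 + 0.25 + 1 + 2.25 + 6.25 + 6.25 = 17
s = √(17/4) = 2.06155
e/s = -2.5 / 2.06155 = -1.2127

-1.2127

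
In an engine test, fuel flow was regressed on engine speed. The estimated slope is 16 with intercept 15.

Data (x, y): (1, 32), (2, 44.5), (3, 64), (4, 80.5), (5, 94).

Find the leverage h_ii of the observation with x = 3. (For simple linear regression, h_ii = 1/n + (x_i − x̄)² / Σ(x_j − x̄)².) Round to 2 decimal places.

x̄ = (1 + 2 + 3 + 4 + 5)/5 = 3
Σ(x − x̄)² = 4 + 1 + 0 + 1 + 4 = 10
h = 1/5 + (0)²/10 = 0.2 + 0 = 0.20

h = 0.20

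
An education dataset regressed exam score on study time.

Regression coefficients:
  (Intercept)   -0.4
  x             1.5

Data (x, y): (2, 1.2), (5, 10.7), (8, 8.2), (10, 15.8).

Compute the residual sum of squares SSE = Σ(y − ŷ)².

x=2: ŷ = -0.4 + 1.5·2 = 2.6; r = 1.2 − 2.6 = -1.4
x=5: ŷ = -0.4 + 1.5·5 = 7.1; r = 10.7 − 7.1 = 3.6
x=8: ŷ = -0.4 + 1.5·8 = 11.6; r = 8.2 − 11.6 = -3.4
x=10: ŷ = -0.4 + 1.5·10 = 14.6; r = 15.8 − 14.6 = 1.2
SSE = 1.96 + 12.96 + 11.56 + 1.44 = 27.92

SSE = 27.92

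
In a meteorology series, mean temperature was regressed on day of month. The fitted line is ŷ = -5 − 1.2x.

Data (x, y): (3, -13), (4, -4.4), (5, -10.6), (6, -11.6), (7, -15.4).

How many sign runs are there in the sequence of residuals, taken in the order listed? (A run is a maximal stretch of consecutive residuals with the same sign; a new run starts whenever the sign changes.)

3 runs

x=3: ŷ = -5 − 1.2·3 = -8.6; e = -13 − (-8.6) = -4.4
x=4: ŷ = -5 − 1.2·4 = -9.8; e = -4.4 − (-9.8) = 5.4
x=5: ŷ = -5 − 1.2·5 = -11; e = -10.6 − (-11) = 0.4
x=6: ŷ = -5 − 1.2·6 = -12.2; e = -11.6 − (-12.2) = 0.6
x=7: ŷ = -5 − 1.2·7 = -13.4; e = -15.4 − (-13.4) = -2
Signs: − + + + −
Runs: −×1, +×3, −×1 → 3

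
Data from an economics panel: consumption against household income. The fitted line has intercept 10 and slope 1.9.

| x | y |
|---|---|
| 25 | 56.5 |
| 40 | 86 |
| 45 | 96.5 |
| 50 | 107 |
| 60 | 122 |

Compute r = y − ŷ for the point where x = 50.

r = 2

ŷ = 10 + 1.9·50 = 105
r = 107 − 105 = 2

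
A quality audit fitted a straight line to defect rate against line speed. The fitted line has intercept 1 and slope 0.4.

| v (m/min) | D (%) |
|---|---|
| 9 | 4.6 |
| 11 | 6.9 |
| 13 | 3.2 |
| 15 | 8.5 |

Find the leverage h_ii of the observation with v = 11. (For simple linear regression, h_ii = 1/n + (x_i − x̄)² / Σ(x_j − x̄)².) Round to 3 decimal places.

v̄ = (9 + 11 + 13 + 15)/4 = 12
Σ(v − v̄)² = 9 + 1 + 1 + 9 = 20
h = 1/4 + (-1)²/20 = 0.25 + 0.05 = 0.300

h = 0.300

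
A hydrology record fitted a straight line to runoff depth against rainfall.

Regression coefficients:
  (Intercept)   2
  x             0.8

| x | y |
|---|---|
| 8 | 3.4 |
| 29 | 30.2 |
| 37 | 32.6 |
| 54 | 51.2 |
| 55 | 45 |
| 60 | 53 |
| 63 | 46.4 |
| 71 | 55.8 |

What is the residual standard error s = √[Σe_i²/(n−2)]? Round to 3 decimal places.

x=8: ŷ = 2 + 0.8·8 = 8.4; e = 3.4 − 8.4 = -5
x=29: ŷ = 2 + 0.8·29 = 25.2; e = 30.2 − 25.2 = 5
x=37: ŷ = 2 + 0.8·37 = 31.6; e = 32.6 − 31.6 = 1
x=54: ŷ = 2 + 0.8·54 = 45.2; e = 51.2 − 45.2 = 6
x=55: ŷ = 2 + 0.8·55 = 46; e = 45 − 46 = -1
x=60: ŷ = 2 + 0.8·60 = 50; e = 53 − 50 = 3
x=63: ŷ = 2 + 0.8·63 = 52.4; e = 46.4 − 52.4 = -6
x=71: ŷ = 2 + 0.8·71 = 58.8; e = 55.8 − 58.8 = -3
SSE = 25 + 25 + 1 + 36 + 1 + 9 + 36 + 9 = 142
s = √(142/6) = √23.6667 ≈ 4.865

s = 4.865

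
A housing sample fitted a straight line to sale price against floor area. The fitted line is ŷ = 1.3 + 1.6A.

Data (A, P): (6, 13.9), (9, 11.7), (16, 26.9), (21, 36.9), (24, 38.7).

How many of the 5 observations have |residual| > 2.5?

2

A=6: ŷ = 1.3 + 1.6·6 = 10.9; r = 13.9 − 10.9 = 3
A=9: ŷ = 1.3 + 1.6·9 = 15.7; r = 11.7 − 15.7 = -4
A=16: ŷ = 1.3 + 1.6·16 = 26.9; r = 26.9 − 26.9 = 0
A=21: ŷ = 1.3 + 1.6·21 = 34.9; r = 36.9 − 34.9 = 2
A=24: ŷ = 1.3 + 1.6·24 = 39.7; r = 38.7 − 39.7 = -1
|r| > 2.5: A=6 (|r|=3), A=9 (|r|=4) → 2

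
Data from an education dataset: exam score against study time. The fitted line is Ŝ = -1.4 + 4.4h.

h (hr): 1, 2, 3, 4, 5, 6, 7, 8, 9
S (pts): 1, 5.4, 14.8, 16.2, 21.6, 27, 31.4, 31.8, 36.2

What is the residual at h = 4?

Ŝ = -1.4 + 4.4·4 = 16.2
r = 16.2 − 16.2 = 0

r = 0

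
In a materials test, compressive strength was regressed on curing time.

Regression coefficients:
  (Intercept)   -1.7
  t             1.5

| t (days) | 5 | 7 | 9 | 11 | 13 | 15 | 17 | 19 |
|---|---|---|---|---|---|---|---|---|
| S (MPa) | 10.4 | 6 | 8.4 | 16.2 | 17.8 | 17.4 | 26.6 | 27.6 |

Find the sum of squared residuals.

t=5: ŷ = -1.7 + 1.5·5 = 5.8; e = 10.4 − 5.8 = 4.6
t=7: ŷ = -1.7 + 1.5·7 = 8.8; e = 6 − 8.8 = -2.8
t=9: ŷ = -1.7 + 1.5·9 = 11.8; e = 8.4 − 11.8 = -3.4
t=11: ŷ = -1.7 + 1.5·11 = 14.8; e = 16.2 − 14.8 = 1.4
t=13: ŷ = -1.7 + 1.5·13 = 17.8; e = 17.8 − 17.8 = 0
t=15: ŷ = -1.7 + 1.5·15 = 20.8; e = 17.4 − 20.8 = -3.4
t=17: ŷ = -1.7 + 1.5·17 = 23.8; e = 26.6 − 23.8 = 2.8
t=19: ŷ = -1.7 + 1.5·19 = 26.8; e = 27.6 − 26.8 = 0.8
SSE = 21.16 + 7.84 + 11.56 + 1.96 + 0 + 11.56 + 7.84 + 0.64 = 62.56

SSE = 62.56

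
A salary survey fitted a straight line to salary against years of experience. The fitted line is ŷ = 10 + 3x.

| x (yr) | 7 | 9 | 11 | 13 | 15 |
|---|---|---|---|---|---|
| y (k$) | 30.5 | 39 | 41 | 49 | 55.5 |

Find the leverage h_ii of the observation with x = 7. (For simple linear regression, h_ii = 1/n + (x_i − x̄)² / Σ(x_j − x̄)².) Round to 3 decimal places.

x̄ = (7 + 9 + 11 + 13 + 15)/5 = 11
Σ(x − x̄)² = 16 + 4 + 0 + 4 + 16 = 40
h = 1/5 + (-4)²/40 = 0.2 + 0.4 = 0.600

h = 0.600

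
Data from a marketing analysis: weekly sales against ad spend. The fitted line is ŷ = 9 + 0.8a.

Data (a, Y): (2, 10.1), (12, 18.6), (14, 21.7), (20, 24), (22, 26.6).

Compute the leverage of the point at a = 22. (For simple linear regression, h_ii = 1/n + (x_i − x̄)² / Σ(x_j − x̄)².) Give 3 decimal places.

ā = (2 + 12 + 14 + 20 + 22)/5 = 14
Σ(a − ā)² = 144 + 4 + 0 + 36 + 64 = 248
h = 1/5 + (8)²/248 = 0.2 + 0.258065 = 0.458

h = 0.458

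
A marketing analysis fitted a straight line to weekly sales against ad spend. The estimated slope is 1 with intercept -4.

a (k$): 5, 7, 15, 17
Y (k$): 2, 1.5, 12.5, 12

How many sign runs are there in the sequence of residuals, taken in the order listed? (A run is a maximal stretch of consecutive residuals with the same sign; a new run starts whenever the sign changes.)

a=5: Ŷ = -4 + 5 = 1; e = 2 − 1 = 1
a=7: Ŷ = -4 + 7 = 3; e = 1.5 − 3 = -1.5
a=15: Ŷ = -4 + 15 = 11; e = 12.5 − 11 = 1.5
a=17: Ŷ = -4 + 17 = 13; e = 12 − 13 = -1
Signs: + − + −
Runs: +×1, −×1, +×1, −×1 → 4

4 runs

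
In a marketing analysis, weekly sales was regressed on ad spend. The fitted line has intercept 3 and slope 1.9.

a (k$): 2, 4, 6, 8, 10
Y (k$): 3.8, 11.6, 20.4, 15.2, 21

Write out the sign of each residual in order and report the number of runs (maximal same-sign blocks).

3 runs

a=2: ŷ = 3 + 1.9·2 = 6.8; r = 3.8 − 6.8 = -3
a=4: ŷ = 3 + 1.9·4 = 10.6; r = 11.6 − 10.6 = 1
a=6: ŷ = 3 + 1.9·6 = 14.4; r = 20.4 − 14.4 = 6
a=8: ŷ = 3 + 1.9·8 = 18.2; r = 15.2 − 18.2 = -3
a=10: ŷ = 3 + 1.9·10 = 22; r = 21 − 22 = -1
Signs: − + + − −
Runs: −×1, +×2, −×2 → 3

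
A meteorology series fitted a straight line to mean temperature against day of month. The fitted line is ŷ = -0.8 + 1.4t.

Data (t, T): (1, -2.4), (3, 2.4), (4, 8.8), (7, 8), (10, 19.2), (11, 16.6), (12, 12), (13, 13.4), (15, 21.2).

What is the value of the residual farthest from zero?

e = 6

t=1: ŷ = -0.8 + 1.4·1 = 0.6; e = -2.4 − 0.6 = -3
t=3: ŷ = -0.8 + 1.4·3 = 3.4; e = 2.4 − 3.4 = -1
t=4: ŷ = -0.8 + 1.4·4 = 4.8; e = 8.8 − 4.8 = 4
t=7: ŷ = -0.8 + 1.4·7 = 9; e = 8 − 9 = -1
t=10: ŷ = -0.8 + 1.4·10 = 13.2; e = 19.2 − 13.2 = 6
t=11: ŷ = -0.8 + 1.4·11 = 14.6; e = 16.6 − 14.6 = 2
t=12: ŷ = -0.8 + 1.4·12 = 16; e = 12 − 16 = -4
t=13: ŷ = -0.8 + 1.4·13 = 17.4; e = 13.4 − 17.4 = -4
t=15: ŷ = -0.8 + 1.4·15 = 20.2; e = 21.2 − 20.2 = 1
Largest |e| is 6 at t = 10, residual 6.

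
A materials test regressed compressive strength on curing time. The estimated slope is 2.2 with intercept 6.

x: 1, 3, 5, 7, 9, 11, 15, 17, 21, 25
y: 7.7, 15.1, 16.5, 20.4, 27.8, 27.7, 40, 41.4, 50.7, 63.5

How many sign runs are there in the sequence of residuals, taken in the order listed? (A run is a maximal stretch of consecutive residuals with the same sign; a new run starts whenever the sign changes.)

8 runs

x=1: ŷ = 6 + 2.2·1 = 8.2; r = 7.7 − 8.2 = -0.5
x=3: ŷ = 6 + 2.2·3 = 12.6; r = 15.1 − 12.6 = 2.5
x=5: ŷ = 6 + 2.2·5 = 17; r = 16.5 − 17 = -0.5
x=7: ŷ = 6 + 2.2·7 = 21.4; r = 20.4 − 21.4 = -1
x=9: ŷ = 6 + 2.2·9 = 25.8; r = 27.8 − 25.8 = 2
x=11: ŷ = 6 + 2.2·11 = 30.2; r = 27.7 − 30.2 = -2.5
x=15: ŷ = 6 + 2.2·15 = 39; r = 40 − 39 = 1
x=17: ŷ = 6 + 2.2·17 = 43.4; r = 41.4 − 43.4 = -2
x=21: ŷ = 6 + 2.2·21 = 52.2; r = 50.7 − 52.2 = -1.5
x=25: ŷ = 6 + 2.2·25 = 61; r = 63.5 − 61 = 2.5
Signs: − + − − + − + − − +
Runs: −×1, +×1, −×2, +×1, −×1, +×1, −×2, +×1 → 8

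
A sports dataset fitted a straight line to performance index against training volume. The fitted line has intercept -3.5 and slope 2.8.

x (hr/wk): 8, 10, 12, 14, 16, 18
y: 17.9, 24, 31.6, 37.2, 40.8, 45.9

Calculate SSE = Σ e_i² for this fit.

SSE = 7

x=8: ŷ = -3.5 + 2.8·8 = 18.9; e = 17.9 − 18.9 = -1
x=10: ŷ = -3.5 + 2.8·10 = 24.5; e = 24 − 24.5 = -0.5
x=12: ŷ = -3.5 + 2.8·12 = 30.1; e = 31.6 − 30.1 = 1.5
x=14: ŷ = -3.5 + 2.8·14 = 35.7; e = 37.2 − 35.7 = 1.5
x=16: ŷ = -3.5 + 2.8·16 = 41.3; e = 40.8 − 41.3 = -0.5
x=18: ŷ = -3.5 + 2.8·18 = 46.9; e = 45.9 − 46.9 = -1
SSE = 1 + 0.25 + 2.25 + 2.25 + 0.25 + 1 = 7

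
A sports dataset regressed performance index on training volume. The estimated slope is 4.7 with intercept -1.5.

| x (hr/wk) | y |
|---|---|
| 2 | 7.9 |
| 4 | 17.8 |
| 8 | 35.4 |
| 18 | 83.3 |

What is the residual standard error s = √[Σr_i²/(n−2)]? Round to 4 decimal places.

x=2: ŷ = -1.5 + 4.7·2 = 7.9; r = 7.9 − 7.9 = 0
x=4: ŷ = -1.5 + 4.7·4 = 17.3; r = 17.8 − 17.3 = 0.5
x=8: ŷ = -1.5 + 4.7·8 = 36.1; r = 35.4 − 36.1 = -0.7
x=18: ŷ = -1.5 + 4.7·18 = 83.1; r = 83.3 − 83.1 = 0.2
SSE = 0 + 0.25 + 0.49 + 0.04 = 0.78
s = √(0.78/2) = √0.39 ≈ 0.6245

s = 0.6245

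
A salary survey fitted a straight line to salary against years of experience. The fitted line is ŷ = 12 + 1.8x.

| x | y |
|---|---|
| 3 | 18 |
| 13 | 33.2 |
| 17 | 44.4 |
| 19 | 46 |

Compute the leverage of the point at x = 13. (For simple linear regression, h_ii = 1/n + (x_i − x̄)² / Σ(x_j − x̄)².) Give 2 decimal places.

x̄ = (3 + 13 + 17 + 19)/4 = 13
Σ(x − x̄)² = 100 + 0 + 16 + 36 = 152
h = 1/4 + (0)²/152 = 0.25 + 0 = 0.25

h = 0.25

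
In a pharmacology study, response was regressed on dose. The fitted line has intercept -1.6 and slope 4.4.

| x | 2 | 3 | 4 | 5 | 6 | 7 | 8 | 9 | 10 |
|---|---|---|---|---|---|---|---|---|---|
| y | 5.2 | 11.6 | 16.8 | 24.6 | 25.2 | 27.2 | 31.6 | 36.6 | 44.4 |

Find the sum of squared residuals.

x=2: ŷ = -1.6 + 4.4·2 = 7.2; e = 5.2 − 7.2 = -2
x=3: ŷ = -1.6 + 4.4·3 = 11.6; e = 11.6 − 11.6 = 0
x=4: ŷ = -1.6 + 4.4·4 = 16; e = 16.8 − 16 = 0.8
x=5: ŷ = -1.6 + 4.4·5 = 20.4; e = 24.6 − 20.4 = 4.2
x=6: ŷ = -1.6 + 4.4·6 = 24.8; e = 25.2 − 24.8 = 0.4
x=7: ŷ = -1.6 + 4.4·7 = 29.2; e = 27.2 − 29.2 = -2
x=8: ŷ = -1.6 + 4.4·8 = 33.6; e = 31.6 − 33.6 = -2
x=9: ŷ = -1.6 + 4.4·9 = 38; e = 36.6 − 38 = -1.4
x=10: ŷ = -1.6 + 4.4·10 = 42.4; e = 44.4 − 42.4 = 2
SSE = 4 + 0 + 0.64 + 17.64 + 0.16 + 4 + 4 + 1.96 + 4 = 36.4

SSE = 36.4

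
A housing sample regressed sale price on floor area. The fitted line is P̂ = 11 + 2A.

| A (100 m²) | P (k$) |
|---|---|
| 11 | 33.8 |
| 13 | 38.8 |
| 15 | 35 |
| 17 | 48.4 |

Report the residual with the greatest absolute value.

A=11: P̂ = 11 + 2·11 = 33; e = 33.8 − 33 = 0.8
A=13: P̂ = 11 + 2·13 = 37; e = 38.8 − 37 = 1.8
A=15: P̂ = 11 + 2·15 = 41; e = 35 − 41 = -6
A=17: P̂ = 11 + 2·17 = 45; e = 48.4 − 45 = 3.4
Largest |e| is 6 at A = 15, residual -6.

e = -6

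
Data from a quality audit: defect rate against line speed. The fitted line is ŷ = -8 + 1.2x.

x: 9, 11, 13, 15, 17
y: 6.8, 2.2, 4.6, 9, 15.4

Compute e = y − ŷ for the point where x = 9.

e = 4

ŷ = -8 + 1.2·9 = 2.8
e = 6.8 − 2.8 = 4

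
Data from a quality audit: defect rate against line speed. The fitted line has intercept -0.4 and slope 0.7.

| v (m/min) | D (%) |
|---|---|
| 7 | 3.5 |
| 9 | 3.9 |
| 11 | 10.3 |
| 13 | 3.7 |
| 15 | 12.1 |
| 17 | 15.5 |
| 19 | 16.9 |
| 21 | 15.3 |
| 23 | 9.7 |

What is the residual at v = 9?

D̂ = -0.4 + 0.7·9 = 5.9
r = 3.9 − 5.9 = -2

r = -2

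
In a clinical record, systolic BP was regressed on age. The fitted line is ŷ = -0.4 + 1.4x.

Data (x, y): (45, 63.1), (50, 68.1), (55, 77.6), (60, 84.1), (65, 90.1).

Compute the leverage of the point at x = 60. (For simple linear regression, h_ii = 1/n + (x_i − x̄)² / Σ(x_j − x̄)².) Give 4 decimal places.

x̄ = (45 + 50 + 55 + 60 + 65)/5 = 55
Σ(x − x̄)² = 100 + 25 + 0 + 25 + 100 = 250
h = 1/5 + (5)²/250 = 0.2 + 0.1 = 0.3000

h = 0.3000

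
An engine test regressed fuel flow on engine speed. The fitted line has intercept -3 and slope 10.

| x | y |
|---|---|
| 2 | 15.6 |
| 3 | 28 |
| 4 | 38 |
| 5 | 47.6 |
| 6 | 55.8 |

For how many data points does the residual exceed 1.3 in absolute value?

x=2: ŷ = -3 + 10·2 = 17; r = 15.6 − 17 = -1.4
x=3: ŷ = -3 + 10·3 = 27; r = 28 − 27 = 1
x=4: ŷ = -3 + 10·4 = 37; r = 38 − 37 = 1
x=5: ŷ = -3 + 10·5 = 47; r = 47.6 − 47 = 0.6
x=6: ŷ = -3 + 10·6 = 57; r = 55.8 − 57 = -1.2
|r| > 1.3: x=2 (|r|=1.4) → 1

1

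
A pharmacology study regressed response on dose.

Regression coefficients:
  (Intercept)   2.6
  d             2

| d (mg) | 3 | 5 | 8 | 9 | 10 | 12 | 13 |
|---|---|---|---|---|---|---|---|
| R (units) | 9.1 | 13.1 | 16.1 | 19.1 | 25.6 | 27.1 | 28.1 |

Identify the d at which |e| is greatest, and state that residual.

d = 10, e = 3

d=3: R̂ = 2.6 + 2·3 = 8.6; e = 9.1 − 8.6 = 0.5
d=5: R̂ = 2.6 + 2·5 = 12.6; e = 13.1 − 12.6 = 0.5
d=8: R̂ = 2.6 + 2·8 = 18.6; e = 16.1 − 18.6 = -2.5
d=9: R̂ = 2.6 + 2·9 = 20.6; e = 19.1 − 20.6 = -1.5
d=10: R̂ = 2.6 + 2·10 = 22.6; e = 25.6 − 22.6 = 3
d=12: R̂ = 2.6 + 2·12 = 26.6; e = 27.1 − 26.6 = 0.5
d=13: R̂ = 2.6 + 2·13 = 28.6; e = 28.1 − 28.6 = -0.5
Largest |e| is 3 at d = 10, residual 3.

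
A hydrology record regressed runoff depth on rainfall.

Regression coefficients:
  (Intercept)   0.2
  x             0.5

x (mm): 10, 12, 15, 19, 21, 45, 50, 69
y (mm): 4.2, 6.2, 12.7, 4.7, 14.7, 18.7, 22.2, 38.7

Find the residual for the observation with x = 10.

r = -1

ŷ = 0.2 + 0.5·10 = 5.2
r = 4.2 − 5.2 = -1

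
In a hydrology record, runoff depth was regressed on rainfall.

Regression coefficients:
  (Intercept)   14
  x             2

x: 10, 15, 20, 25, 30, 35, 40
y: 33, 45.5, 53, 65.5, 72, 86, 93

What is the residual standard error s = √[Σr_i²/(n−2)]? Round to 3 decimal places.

x=10: ŷ = 14 + 2·10 = 34; r = 33 − 34 = -1
x=15: ŷ = 14 + 2·15 = 44; r = 45.5 − 44 = 1.5
x=20: ŷ = 14 + 2·20 = 54; r = 53 − 54 = -1
x=25: ŷ = 14 + 2·25 = 64; r = 65.5 − 64 = 1.5
x=30: ŷ = 14 + 2·30 = 74; r = 72 − 74 = -2
x=35: ŷ = 14 + 2·35 = 84; r = 86 − 84 = 2
x=40: ŷ = 14 + 2·40 = 94; r = 93 − 94 = -1
SSE = 1 + 2.25 + 1 + 2.25 + 4 + 4 + 1 = 15.5
s = √(15.5/5) = √3.1 ≈ 1.761

s = 1.761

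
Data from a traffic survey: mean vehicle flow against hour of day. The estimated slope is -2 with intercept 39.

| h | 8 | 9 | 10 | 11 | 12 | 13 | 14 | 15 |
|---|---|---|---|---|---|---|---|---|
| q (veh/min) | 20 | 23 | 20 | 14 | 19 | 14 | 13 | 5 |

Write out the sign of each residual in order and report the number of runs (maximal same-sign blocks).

5 runs

h=8: ŷ = 39 − 2·8 = 23; e = 20 − 23 = -3
h=9: ŷ = 39 − 2·9 = 21; e = 23 − 21 = 2
h=10: ŷ = 39 − 2·10 = 19; e = 20 − 19 = 1
h=11: ŷ = 39 − 2·11 = 17; e = 14 − 17 = -3
h=12: ŷ = 39 − 2·12 = 15; e = 19 − 15 = 4
h=13: ŷ = 39 − 2·13 = 13; e = 14 − 13 = 1
h=14: ŷ = 39 − 2·14 = 11; e = 13 − 11 = 2
h=15: ŷ = 39 − 2·15 = 9; e = 5 − 9 = -4
Signs: − + + − + + + −
Runs: −×1, +×2, −×1, +×3, −×1 → 5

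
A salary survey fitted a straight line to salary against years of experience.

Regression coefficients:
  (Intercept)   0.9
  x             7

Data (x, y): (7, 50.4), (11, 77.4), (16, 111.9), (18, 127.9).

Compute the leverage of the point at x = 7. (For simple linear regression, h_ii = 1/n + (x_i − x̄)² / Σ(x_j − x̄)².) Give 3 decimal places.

h = 0.736

x̄ = (7 + 11 + 16 + 18)/4 = 13
Σ(x − x̄)² = 36 + 4 + 9 + 25 = 74
h = 1/4 + (-6)²/74 = 0.25 + 0.486486 = 0.736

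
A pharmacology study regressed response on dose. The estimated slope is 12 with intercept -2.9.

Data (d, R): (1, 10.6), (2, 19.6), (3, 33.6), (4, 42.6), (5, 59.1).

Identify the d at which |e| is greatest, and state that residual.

d = 4, e = -2.5

d=1: R̂ = -2.9 + 12·1 = 9.1; e = 10.6 − 9.1 = 1.5
d=2: R̂ = -2.9 + 12·2 = 21.1; e = 19.6 − 21.1 = -1.5
d=3: R̂ = -2.9 + 12·3 = 33.1; e = 33.6 − 33.1 = 0.5
d=4: R̂ = -2.9 + 12·4 = 45.1; e = 42.6 − 45.1 = -2.5
d=5: R̂ = -2.9 + 12·5 = 57.1; e = 59.1 − 57.1 = 2
Largest |e| is 2.5 at d = 4, residual -2.5.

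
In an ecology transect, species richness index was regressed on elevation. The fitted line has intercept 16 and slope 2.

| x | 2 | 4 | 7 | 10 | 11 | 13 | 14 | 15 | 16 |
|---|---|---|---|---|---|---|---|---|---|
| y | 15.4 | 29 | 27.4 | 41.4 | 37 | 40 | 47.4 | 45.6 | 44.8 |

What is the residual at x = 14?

e = 3.4

ŷ = 16 + 2·14 = 44
e = 47.4 − 44 = 3.4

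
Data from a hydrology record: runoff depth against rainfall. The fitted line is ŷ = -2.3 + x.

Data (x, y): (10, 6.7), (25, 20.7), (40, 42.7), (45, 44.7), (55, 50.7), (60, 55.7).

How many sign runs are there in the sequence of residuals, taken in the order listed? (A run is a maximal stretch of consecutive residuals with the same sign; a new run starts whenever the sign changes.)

x=10: ŷ = -2.3 + 10 = 7.7; e = 6.7 − 7.7 = -1
x=25: ŷ = -2.3 + 25 = 22.7; e = 20.7 − 22.7 = -2
x=40: ŷ = -2.3 + 40 = 37.7; e = 42.7 − 37.7 = 5
x=45: ŷ = -2.3 + 45 = 42.7; e = 44.7 − 42.7 = 2
x=55: ŷ = -2.3 + 55 = 52.7; e = 50.7 − 52.7 = -2
x=60: ŷ = -2.3 + 60 = 57.7; e = 55.7 − 57.7 = -2
Signs: − − + + − −
Runs: −×2, +×2, −×2 → 3

3 runs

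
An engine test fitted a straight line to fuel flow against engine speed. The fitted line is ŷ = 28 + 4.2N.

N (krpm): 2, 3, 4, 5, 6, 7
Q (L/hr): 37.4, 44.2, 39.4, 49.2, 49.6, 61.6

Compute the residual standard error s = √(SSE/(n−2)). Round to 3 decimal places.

N=2: ŷ = 28 + 4.2·2 = 36.4; e = 37.4 − 36.4 = 1
N=3: ŷ = 28 + 4.2·3 = 40.6; e = 44.2 − 40.6 = 3.6
N=4: ŷ = 28 + 4.2·4 = 44.8; e = 39.4 − 44.8 = -5.4
N=5: ŷ = 28 + 4.2·5 = 49; e = 49.2 − 49 = 0.2
N=6: ŷ = 28 + 4.2·6 = 53.2; e = 49.6 − 53.2 = -3.6
N=7: ŷ = 28 + 4.2·7 = 57.4; e = 61.6 − 57.4 = 4.2
SSE = 1 + 12.96 + 29.16 + 0.04 + 12.96 + 17.64 = 73.76
s = √(73.76/4) = √18.44 ≈ 4.294

s = 4.294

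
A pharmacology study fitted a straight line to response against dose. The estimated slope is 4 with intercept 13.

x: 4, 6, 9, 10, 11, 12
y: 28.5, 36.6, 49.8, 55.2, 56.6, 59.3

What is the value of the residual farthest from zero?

x=4: ŷ = 13 + 4·4 = 29; r = 28.5 − 29 = -0.5
x=6: ŷ = 13 + 4·6 = 37; r = 36.6 − 37 = -0.4
x=9: ŷ = 13 + 4·9 = 49; r = 49.8 − 49 = 0.8
x=10: ŷ = 13 + 4·10 = 53; r = 55.2 − 53 = 2.2
x=11: ŷ = 13 + 4·11 = 57; r = 56.6 − 57 = -0.4
x=12: ŷ = 13 + 4·12 = 61; r = 59.3 − 61 = -1.7
Largest |r| is 2.2 at x = 10, residual 2.2.

r = 2.2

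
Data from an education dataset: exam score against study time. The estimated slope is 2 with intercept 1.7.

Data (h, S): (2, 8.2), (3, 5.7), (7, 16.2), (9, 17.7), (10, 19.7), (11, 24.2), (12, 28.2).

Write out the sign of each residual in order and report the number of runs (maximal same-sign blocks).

5 runs

h=2: Ŝ = 1.7 + 2·2 = 5.7; r = 8.2 − 5.7 = 2.5
h=3: Ŝ = 1.7 + 2·3 = 7.7; r = 5.7 − 7.7 = -2
h=7: Ŝ = 1.7 + 2·7 = 15.7; r = 16.2 − 15.7 = 0.5
h=9: Ŝ = 1.7 + 2·9 = 19.7; r = 17.7 − 19.7 = -2
h=10: Ŝ = 1.7 + 2·10 = 21.7; r = 19.7 − 21.7 = -2
h=11: Ŝ = 1.7 + 2·11 = 23.7; r = 24.2 − 23.7 = 0.5
h=12: Ŝ = 1.7 + 2·12 = 25.7; r = 28.2 − 25.7 = 2.5
Signs: + − + − − + +
Runs: +×1, −×1, +×1, −×2, +×2 → 5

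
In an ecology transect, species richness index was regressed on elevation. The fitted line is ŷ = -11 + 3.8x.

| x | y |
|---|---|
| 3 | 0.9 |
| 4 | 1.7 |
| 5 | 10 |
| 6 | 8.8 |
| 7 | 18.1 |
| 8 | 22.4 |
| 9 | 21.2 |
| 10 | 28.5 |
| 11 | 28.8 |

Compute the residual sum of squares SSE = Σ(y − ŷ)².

x=3: ŷ = -11 + 3.8·3 = 0.4; r = 0.9 − 0.4 = 0.5
x=4: ŷ = -11 + 3.8·4 = 4.2; r = 1.7 − 4.2 = -2.5
x=5: ŷ = -11 + 3.8·5 = 8; r = 10 − 8 = 2
x=6: ŷ = -11 + 3.8·6 = 11.8; r = 8.8 − 11.8 = -3
x=7: ŷ = -11 + 3.8·7 = 15.6; r = 18.1 − 15.6 = 2.5
x=8: ŷ = -11 + 3.8·8 = 19.4; r = 22.4 − 19.4 = 3
x=9: ŷ = -11 + 3.8·9 = 23.2; r = 21.2 − 23.2 = -2
x=10: ŷ = -11 + 3.8·10 = 27; r = 28.5 − 27 = 1.5
x=11: ŷ = -11 + 3.8·11 = 30.8; r = 28.8 − 30.8 = -2
SSE = 0.25 + 6.25 + 4 + 9 + 6.25 + 9 + 4 + 2.25 + 4 = 45

SSE = 45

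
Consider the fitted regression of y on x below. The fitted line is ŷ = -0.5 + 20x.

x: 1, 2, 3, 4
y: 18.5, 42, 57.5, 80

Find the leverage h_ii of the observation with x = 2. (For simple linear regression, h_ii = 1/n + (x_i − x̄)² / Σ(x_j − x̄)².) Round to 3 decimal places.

h = 0.300

x̄ = (1 + 2 + 3 + 4)/4 = 2.5
Σ(x − x̄)² = 2.25 + 0.25 + 0.25 + 2.25 = 5
h = 1/4 + (-0.5)²/5 = 0.25 + 0.05 = 0.300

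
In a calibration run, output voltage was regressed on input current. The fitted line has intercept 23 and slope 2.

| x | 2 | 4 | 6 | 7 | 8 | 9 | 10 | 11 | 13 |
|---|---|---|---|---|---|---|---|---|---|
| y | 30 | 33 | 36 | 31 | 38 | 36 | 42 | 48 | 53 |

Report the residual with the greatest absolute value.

x=2: ŷ = 23 + 2·2 = 27; e = 30 − 27 = 3
x=4: ŷ = 23 + 2·4 = 31; e = 33 − 31 = 2
x=6: ŷ = 23 + 2·6 = 35; e = 36 − 35 = 1
x=7: ŷ = 23 + 2·7 = 37; e = 31 − 37 = -6
x=8: ŷ = 23 + 2·8 = 39; e = 38 − 39 = -1
x=9: ŷ = 23 + 2·9 = 41; e = 36 − 41 = -5
x=10: ŷ = 23 + 2·10 = 43; e = 42 − 43 = -1
x=11: ŷ = 23 + 2·11 = 45; e = 48 − 45 = 3
x=13: ŷ = 23 + 2·13 = 49; e = 53 − 49 = 4
Largest |e| is 6 at x = 7, residual -6.

e = -6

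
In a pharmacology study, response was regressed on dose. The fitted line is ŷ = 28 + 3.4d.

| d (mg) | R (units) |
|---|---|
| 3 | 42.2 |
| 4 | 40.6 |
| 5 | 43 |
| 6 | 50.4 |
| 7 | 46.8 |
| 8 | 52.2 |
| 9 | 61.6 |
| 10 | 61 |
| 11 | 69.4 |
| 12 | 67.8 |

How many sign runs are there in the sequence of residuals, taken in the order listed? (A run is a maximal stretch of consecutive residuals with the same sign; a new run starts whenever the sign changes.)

8 runs

d=3: ŷ = 28 + 3.4·3 = 38.2; e = 42.2 − 38.2 = 4
d=4: ŷ = 28 + 3.4·4 = 41.6; e = 40.6 − 41.6 = -1
d=5: ŷ = 28 + 3.4·5 = 45; e = 43 − 45 = -2
d=6: ŷ = 28 + 3.4·6 = 48.4; e = 50.4 − 48.4 = 2
d=7: ŷ = 28 + 3.4·7 = 51.8; e = 46.8 − 51.8 = -5
d=8: ŷ = 28 + 3.4·8 = 55.2; e = 52.2 − 55.2 = -3
d=9: ŷ = 28 + 3.4·9 = 58.6; e = 61.6 − 58.6 = 3
d=10: ŷ = 28 + 3.4·10 = 62; e = 61 − 62 = -1
d=11: ŷ = 28 + 3.4·11 = 65.4; e = 69.4 − 65.4 = 4
d=12: ŷ = 28 + 3.4·12 = 68.8; e = 67.8 − 68.8 = -1
Signs: + − − + − − + − + −
Runs: +×1, −×2, +×1, −×2, +×1, −×1, +×1, −×1 → 8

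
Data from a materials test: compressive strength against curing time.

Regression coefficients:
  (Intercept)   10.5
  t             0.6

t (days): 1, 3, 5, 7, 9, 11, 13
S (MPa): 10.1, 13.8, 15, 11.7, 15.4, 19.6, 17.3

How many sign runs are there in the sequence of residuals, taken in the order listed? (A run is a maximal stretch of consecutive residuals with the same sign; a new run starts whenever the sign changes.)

5 runs

t=1: Ŝ = 10.5 + 0.6·1 = 11.1; r = 10.1 − 11.1 = -1
t=3: Ŝ = 10.5 + 0.6·3 = 12.3; r = 13.8 − 12.3 = 1.5
t=5: Ŝ = 10.5 + 0.6·5 = 13.5; r = 15 − 13.5 = 1.5
t=7: Ŝ = 10.5 + 0.6·7 = 14.7; r = 11.7 − 14.7 = -3
t=9: Ŝ = 10.5 + 0.6·9 = 15.9; r = 15.4 − 15.9 = -0.5
t=11: Ŝ = 10.5 + 0.6·11 = 17.1; r = 19.6 − 17.1 = 2.5
t=13: Ŝ = 10.5 + 0.6·13 = 18.3; r = 17.3 − 18.3 = -1
Signs: − + + − − + −
Runs: −×1, +×2, −×2, +×1, −×1 → 5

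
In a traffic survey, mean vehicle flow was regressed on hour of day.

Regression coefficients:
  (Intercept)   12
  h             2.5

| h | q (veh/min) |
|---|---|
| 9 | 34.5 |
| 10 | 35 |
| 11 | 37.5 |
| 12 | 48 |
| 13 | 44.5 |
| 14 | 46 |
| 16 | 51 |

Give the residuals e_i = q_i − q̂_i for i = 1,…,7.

h=9: q̂ = 12 + 2.5·9 = 34.5; e = 34.5 − 34.5 = 0
h=10: q̂ = 12 + 2.5·10 = 37; e = 35 − 37 = -2
h=11: q̂ = 12 + 2.5·11 = 39.5; e = 37.5 − 39.5 = -2
h=12: q̂ = 12 + 2.5·12 = 42; e = 48 − 42 = 6
h=13: q̂ = 12 + 2.5·13 = 44.5; e = 44.5 − 44.5 = 0
h=14: q̂ = 12 + 2.5·14 = 47; e = 46 − 47 = -1
h=16: q̂ = 12 + 2.5·16 = 52; e = 51 − 52 = -1

0, -2, -2, 6, 0, -1, -1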